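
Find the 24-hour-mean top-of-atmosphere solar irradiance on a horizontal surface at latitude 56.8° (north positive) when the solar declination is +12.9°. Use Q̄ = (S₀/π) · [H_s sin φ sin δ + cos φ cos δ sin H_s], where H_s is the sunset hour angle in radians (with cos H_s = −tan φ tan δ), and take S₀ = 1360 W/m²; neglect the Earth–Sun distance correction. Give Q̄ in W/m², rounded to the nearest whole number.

cos H_s = −tan(56.8°) · tan(12.9°) = -0.3500, so H_s = arccos(-0.3500) = 110.49°. In radians, H_s = 1.9284.
H_s sin φ sin δ = 1.9284 × 0.8368 × 0.2233 = 0.3603.
cos φ cos δ sin H_s = 0.5476 × 0.9748 × 0.9367 = 0.5000.
Q̄ = (1360/π) × (0.3603 + 0.5000) = 432.90 × 0.8603 = 372.42 W/m².

372 W/m²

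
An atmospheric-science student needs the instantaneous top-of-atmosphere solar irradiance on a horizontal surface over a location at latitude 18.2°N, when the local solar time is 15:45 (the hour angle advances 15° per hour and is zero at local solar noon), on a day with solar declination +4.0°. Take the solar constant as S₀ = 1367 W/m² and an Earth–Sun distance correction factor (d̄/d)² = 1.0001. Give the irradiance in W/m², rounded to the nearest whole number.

Hour angle H = 15° × (15.75 − 12) = 56.25°.
cos θ_z = sin φ sin δ + cos φ cos δ cos H = (0.3123)(0.0698) + (0.9500)(0.9976)(0.5556) = 0.5484.
Top-of-atmosphere irradiance = S₀ (d̄/d)² cos θ_z = 1367 × 1.0001 × 0.5484 = 749.74 W/m².

750 W/m²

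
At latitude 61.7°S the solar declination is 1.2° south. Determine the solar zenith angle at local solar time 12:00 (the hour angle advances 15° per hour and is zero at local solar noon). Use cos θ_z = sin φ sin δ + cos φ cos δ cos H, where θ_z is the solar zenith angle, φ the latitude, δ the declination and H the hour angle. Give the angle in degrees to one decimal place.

Hour angle H = 15° × (12 − 12) = 0.00°.
cos θ_z = sin(-61.7°) sin(-1.2°) + cos(-61.7°) cos(-1.2°) cos(0.00°) = 0.0184 + 0.4740 = 0.4924.
θ_z = arccos(0.4924) = 60.50°.

60.5°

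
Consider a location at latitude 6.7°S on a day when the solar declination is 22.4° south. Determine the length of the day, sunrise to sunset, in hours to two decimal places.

12.37 hours

The sunset hour angle satisfies cos H_s = −tan φ tan δ = -0.0484, giving H_s = 92.77°.
Day length = 2 H_s / 15° h⁻¹ = 185.54° / 15 = 12.369 h.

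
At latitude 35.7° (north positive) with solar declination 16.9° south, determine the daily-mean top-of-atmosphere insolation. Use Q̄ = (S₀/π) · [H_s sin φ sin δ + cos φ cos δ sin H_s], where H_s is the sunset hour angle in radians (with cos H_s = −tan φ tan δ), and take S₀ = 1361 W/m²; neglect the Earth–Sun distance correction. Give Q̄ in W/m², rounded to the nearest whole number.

−tan φ tan δ = −(0.7186)(-0.3038) = 0.2183; H_s = arccos(0.2183) = 77.39°. In radians, H_s = 1.3507.
H_s sin φ sin δ = 1.3507 × 0.5835 × -0.2907 = -0.2291.
cos φ cos δ sin H_s = 0.8121 × 0.9568 × 0.9759 = 0.7583.
Q̄ = (1361/π) × (-0.2291 + 0.7583) = 433.22 × 0.5292 = 229.26 W/m².

229 W/m²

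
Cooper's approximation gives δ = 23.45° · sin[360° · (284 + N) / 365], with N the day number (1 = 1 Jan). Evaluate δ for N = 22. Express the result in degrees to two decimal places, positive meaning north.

-19.93°

360 × (284 + 22) / 365 = 301.808°; sin(301.808°) = -0.8498.
δ = 23.45 × -0.8498 = -19.928° ≈ -19.93°.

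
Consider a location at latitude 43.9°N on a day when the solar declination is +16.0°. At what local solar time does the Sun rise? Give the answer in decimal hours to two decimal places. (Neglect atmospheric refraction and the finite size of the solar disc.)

4.93 h

The sunset hour angle satisfies cos H_s = −tan φ tan δ = -0.2759, giving H_s = 106.02°.
Sunrise is at 12 − H_s/15 = 12 − 7.068 = 4.932 h local solar time.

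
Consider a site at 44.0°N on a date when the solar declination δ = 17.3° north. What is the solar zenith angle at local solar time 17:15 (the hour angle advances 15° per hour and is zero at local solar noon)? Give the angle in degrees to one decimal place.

Hour angle H = 15° × (17.25 − 12) = 78.75°.
cos θ_z = sin φ sin δ + cos φ cos δ cos H = (0.6947)(0.2974) + (0.7193)(0.9548)(0.1951) = 0.3406.
θ_z = arccos(0.3406) = 70.09°.

70.1°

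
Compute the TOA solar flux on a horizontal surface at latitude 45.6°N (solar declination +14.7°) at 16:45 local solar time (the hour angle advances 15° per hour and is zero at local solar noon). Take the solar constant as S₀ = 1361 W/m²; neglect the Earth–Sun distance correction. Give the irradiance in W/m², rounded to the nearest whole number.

543 W/m²

Hour angle H = 15° × (16.75 − 12) = 71.25°.
With φ = 45.6°, δ = 14.7°, H = 71.25°: sin φ sin δ = 0.1813, cos φ cos δ cos H = 0.2175, so cos θ_z = 0.3988.
Top-of-atmosphere irradiance = S₀ cos θ_z = 1361 × 0.3988 = 542.77 W/m².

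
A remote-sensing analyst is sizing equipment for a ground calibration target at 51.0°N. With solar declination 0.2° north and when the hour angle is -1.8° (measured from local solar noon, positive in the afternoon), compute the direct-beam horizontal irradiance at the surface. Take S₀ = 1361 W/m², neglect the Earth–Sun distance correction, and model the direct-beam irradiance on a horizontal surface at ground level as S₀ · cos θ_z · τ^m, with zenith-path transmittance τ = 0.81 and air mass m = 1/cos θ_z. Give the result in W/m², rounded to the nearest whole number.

cos θ_z = sin(51.0°) sin(0.2°) + cos(51.0°) cos(0.2°) cos(-1.80°) = 0.0027 + 0.6290 = 0.6317.
Air mass m = 1/cos θ_z = 1/0.6317 = 1.583; τ^m = 0.81^1.583 = 0.7164.
Surface direct beam = 1361 × 0.6317 × 0.7164 = 615.92 W/m².

616 W/m²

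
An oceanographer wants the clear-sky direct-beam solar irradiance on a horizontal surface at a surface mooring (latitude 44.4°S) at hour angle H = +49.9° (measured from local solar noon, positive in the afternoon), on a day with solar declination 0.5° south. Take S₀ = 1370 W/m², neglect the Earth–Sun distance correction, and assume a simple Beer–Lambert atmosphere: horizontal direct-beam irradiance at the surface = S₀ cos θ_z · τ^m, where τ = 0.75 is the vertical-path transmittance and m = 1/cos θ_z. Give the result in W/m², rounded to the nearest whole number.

345 W/m²

cos θ_z = sin φ sin δ + cos φ cos δ cos H = (-0.6997)(-0.0087) + (0.7145)(1.0000)(0.6441) = 0.4663.
Air mass m = 1/cos θ_z = 1/0.4663 = 2.145; τ^m = 0.75^2.145 = 0.5395.
Surface direct beam = 1370 × 0.4663 × 0.5395 = 344.65 W/m².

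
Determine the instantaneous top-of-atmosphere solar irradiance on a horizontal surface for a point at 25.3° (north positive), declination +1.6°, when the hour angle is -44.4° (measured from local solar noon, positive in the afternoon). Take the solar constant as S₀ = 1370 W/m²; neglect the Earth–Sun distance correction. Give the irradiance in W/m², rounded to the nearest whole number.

cos θ_z = sin φ sin δ + cos φ cos δ cos H = (0.4274)(0.0279) + (0.9041)(0.9996)(0.7145) = 0.6576.
Top-of-atmosphere irradiance = S₀ cos θ_z = 1370 × 0.6576 = 900.91 W/m².

901 W/m²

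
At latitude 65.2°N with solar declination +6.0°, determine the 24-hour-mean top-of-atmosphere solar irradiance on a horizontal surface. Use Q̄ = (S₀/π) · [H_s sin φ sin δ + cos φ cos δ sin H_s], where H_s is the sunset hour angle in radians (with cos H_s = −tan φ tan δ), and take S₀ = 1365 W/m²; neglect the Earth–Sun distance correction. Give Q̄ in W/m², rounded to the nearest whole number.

251 W/m²

−tan φ tan δ = −(2.1642)(0.1051) = -0.2275; H_s = arccos(-0.2275) = 103.15°. In radians, H_s = 1.8003.
H_s sin φ sin δ = 1.8003 × 0.9078 × 0.1045 = 0.1708.
cos φ cos δ sin H_s = 0.4195 × 0.9945 × 0.9738 = 0.4063.
Q̄ = (1365/π) × (0.1708 + 0.4063) = 434.49 × 0.5771 = 250.74 W/m².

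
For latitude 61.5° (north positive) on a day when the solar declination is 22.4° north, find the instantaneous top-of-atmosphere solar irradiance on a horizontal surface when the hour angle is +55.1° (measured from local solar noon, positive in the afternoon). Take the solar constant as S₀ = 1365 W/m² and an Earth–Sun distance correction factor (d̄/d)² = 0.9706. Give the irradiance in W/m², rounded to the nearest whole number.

778 W/m²

With φ = 61.5°, δ = 22.4°, H = 55.10°: sin φ sin δ = 0.3349, cos φ cos δ cos H = 0.2524, so cos θ_z = 0.5873.
Top-of-atmosphere irradiance = S₀ (d̄/d)² cos θ_z = 1365 × 0.9706 × 0.5873 = 778.10 W/m².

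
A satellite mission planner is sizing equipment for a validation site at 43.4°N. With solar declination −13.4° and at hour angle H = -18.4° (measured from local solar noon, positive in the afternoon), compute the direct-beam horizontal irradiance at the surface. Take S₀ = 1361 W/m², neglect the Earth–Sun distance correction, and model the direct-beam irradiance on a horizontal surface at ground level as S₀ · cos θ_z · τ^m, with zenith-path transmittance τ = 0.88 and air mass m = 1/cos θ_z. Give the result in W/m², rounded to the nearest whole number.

cos θ_z = sin φ sin δ + cos φ cos δ cos H = (0.6871)(-0.2317) + (0.7266)(0.9728)(0.9489) = 0.5115.
Air mass m = 1/cos θ_z = 1/0.5115 = 1.955; τ^m = 0.88^1.955 = 0.7789.
Surface direct beam = 1361 × 0.5115 × 0.7789 = 542.23 W/m².

542 W/m²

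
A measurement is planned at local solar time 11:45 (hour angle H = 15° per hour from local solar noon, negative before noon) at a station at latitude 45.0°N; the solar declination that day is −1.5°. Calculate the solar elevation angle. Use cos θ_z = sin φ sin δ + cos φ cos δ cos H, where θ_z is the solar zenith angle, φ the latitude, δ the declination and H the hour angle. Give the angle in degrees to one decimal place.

Hour angle H = 15° × (11.75 − 12) = -3.75°.
With φ = 45.0°, δ = -1.5°, H = -3.75°: sin φ sin δ = -0.0185, cos φ cos δ cos H = 0.7054, so cos θ_z = 0.6869.
θ_z = arccos(0.6869) = 46.61°, so the elevation is 90° − 46.61° = 43.39°.

43.4°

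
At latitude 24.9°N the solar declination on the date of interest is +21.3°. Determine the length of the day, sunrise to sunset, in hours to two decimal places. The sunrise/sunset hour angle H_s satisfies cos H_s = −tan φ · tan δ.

13.39 hours

cos H_s = −tan(24.9°) · tan(21.3°) = -0.1810, so H_s = arccos(-0.1810) = 100.43°.
Day length = 2 H_s / 15° h⁻¹ = 200.86° / 15 = 13.391 h.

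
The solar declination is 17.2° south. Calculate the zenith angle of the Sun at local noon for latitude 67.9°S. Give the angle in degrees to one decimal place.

50.7°

At local solar noon the hour angle is zero, so the zenith angle is |φ − δ| = |-67.9° − (-17.2°)| = 50.7°.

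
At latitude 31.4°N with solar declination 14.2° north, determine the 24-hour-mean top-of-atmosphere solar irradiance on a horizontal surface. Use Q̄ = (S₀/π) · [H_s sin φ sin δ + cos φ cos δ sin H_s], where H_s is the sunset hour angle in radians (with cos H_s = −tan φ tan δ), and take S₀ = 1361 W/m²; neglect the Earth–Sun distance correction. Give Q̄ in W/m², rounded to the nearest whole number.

−tan φ tan δ = −(0.6104)(0.2530) = -0.1544; H_s = arccos(-0.1544) = 98.88°. In radians, H_s = 1.7258.
H_s sin φ sin δ = 1.7258 × 0.5210 × 0.2453 = 0.2206.
cos φ cos δ sin H_s = 0.8536 × 0.9694 × 0.9880 = 0.8176.
Q̄ = (1361/π) × (0.2206 + 0.8176) = 433.22 × 1.0382 = 449.77 W/m².

450 W/m²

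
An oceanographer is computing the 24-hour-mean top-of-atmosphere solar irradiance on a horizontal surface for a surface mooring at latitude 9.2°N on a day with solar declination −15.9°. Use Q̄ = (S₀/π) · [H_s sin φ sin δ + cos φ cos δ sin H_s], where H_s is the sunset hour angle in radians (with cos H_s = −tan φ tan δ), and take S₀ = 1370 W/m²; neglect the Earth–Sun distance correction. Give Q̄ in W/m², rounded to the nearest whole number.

−tan φ tan δ = −(0.1620)(-0.2849) = 0.0462; H_s = arccos(0.0462) = 87.35°. In radians, H_s = 1.5245.
H_s sin φ sin δ = 1.5245 × 0.1599 × -0.2740 = -0.0668.
cos φ cos δ sin H_s = 0.9871 × 0.9617 × 0.9989 = 0.9482.
Q̄ = (1370/π) × (-0.0668 + 0.9482) = 436.08 × 0.8814 = 384.36 W/m².

384 W/m²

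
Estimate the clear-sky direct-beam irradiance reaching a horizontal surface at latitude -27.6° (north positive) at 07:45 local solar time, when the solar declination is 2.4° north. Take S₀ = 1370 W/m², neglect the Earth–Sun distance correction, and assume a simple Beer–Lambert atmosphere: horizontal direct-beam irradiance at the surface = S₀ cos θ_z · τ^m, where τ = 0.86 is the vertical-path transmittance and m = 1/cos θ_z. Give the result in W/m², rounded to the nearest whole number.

Hour angle H = 15° × (7.75 − 12) = -63.75°.
cos θ_z = sin(-27.6°) sin(2.4°) + cos(-27.6°) cos(2.4°) cos(-63.75°) = -0.0194 + 0.3916 = 0.3722.
Air mass m = 1/cos θ_z = 1/0.3722 = 2.687; τ^m = 0.86^2.687 = 0.6668.
Surface direct beam = 1370 × 0.3722 × 0.6668 = 340.01 W/m².

340 W/m²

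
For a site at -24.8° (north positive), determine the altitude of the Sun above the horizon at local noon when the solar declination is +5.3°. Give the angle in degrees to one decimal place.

59.9°

At local solar noon the hour angle is zero, so the elevation is 90° − |φ − δ| = 90° − |-24.8° − (5.3°)| = 90° − 30.1° = 59.9°.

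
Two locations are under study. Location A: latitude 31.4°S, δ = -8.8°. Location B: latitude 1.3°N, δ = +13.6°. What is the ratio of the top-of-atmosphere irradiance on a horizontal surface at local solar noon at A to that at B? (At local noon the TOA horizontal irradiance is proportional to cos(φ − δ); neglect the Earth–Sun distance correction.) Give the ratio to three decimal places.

A: cos θ_z = cos(-31.4° − (-8.8°)) = 0.9232.
B: cos θ_z = cos(1.3° − (13.6°)) = 0.9770.
Ratio A/B = 0.9232 / 0.9770 = 0.9449.

0.945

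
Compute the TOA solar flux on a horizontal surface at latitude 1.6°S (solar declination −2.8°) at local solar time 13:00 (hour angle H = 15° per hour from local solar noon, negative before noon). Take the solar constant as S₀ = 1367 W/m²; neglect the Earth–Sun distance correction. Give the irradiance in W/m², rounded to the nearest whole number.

1320 W/m²

Hour angle H = 15° × (13 − 12) = 15.00°.
cos θ_z = sin φ sin δ + cos φ cos δ cos H = (-0.0279)(-0.0488) + (0.9996)(0.9988)(0.9659) = 0.9657.
Top-of-atmosphere irradiance = S₀ cos θ_z = 1367 × 0.9657 = 1320.11 W/m².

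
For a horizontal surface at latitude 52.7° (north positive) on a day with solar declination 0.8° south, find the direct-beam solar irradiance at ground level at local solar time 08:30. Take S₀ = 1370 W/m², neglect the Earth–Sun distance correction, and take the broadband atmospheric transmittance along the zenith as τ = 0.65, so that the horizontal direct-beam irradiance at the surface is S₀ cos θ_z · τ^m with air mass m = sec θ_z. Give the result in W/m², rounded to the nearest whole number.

Hour angle H = 15° × (8.5 − 12) = -52.50°.
cos θ_z = sin φ sin δ + cos φ cos δ cos H = (0.7955)(-0.0140) + (0.6060)(0.9999)(0.6088) = 0.3578.
Air mass m = 1/cos θ_z = 1/0.3578 = 2.795; τ^m = 0.65^2.795 = 0.3000.
Surface direct beam = 1370 × 0.3578 × 0.3000 = 147.06 W/m².

147 W/m²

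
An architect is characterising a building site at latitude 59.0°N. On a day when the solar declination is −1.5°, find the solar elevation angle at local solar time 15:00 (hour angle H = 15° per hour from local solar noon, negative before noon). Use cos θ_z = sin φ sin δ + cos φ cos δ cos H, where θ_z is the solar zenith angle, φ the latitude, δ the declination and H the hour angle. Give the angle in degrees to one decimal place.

20.0°

Hour angle H = 15° × (15 − 12) = 45.00°.
cos θ_z = sin(59.0°) sin(-1.5°) + cos(59.0°) cos(-1.5°) cos(45.00°) = -0.0224 + 0.3641 = 0.3417.
θ_z = arccos(0.3417) = 70.02°, so the elevation is 90° − 70.02° = 19.98°.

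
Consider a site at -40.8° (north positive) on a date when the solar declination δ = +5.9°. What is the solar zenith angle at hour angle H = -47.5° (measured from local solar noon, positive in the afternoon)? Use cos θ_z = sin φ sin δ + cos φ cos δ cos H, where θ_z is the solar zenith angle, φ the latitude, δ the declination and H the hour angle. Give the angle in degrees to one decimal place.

63.8°

With φ = -40.8°, δ = 5.9°, H = -47.50°: sin φ sin δ = -0.0672, cos φ cos δ cos H = 0.5087, so cos θ_z = 0.4415.
θ_z = arccos(0.4415) = 63.80°.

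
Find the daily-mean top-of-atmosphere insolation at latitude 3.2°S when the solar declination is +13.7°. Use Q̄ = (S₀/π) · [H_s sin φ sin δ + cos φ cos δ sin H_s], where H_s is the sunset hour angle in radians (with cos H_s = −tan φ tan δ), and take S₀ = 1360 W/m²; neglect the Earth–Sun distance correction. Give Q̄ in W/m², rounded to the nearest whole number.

411 W/m²

cos H_s = −tan(-3.2°) · tan(13.7°) = 0.0136, so H_s = arccos(0.0136) = 89.22°. In radians, H_s = 1.5572.
H_s sin φ sin δ = 1.5572 × -0.0558 × 0.2368 = -0.0206.
cos φ cos δ sin H_s = 0.9984 × 0.9715 × 0.9999 = 0.9698.
Q̄ = (1360/π) × (-0.0206 + 0.9698) = 432.90 × 0.9492 = 410.91 W/m².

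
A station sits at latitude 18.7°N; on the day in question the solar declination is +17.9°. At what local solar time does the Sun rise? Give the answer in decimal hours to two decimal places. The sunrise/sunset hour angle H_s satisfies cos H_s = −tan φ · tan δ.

−tan φ tan δ = −(0.3385)(0.3230) = -0.1093; H_s = arccos(-0.1093) = 96.27°.
Sunrise is at 12 − H_s/15 = 12 − 6.418 = 5.582 h local solar time.

5.58 h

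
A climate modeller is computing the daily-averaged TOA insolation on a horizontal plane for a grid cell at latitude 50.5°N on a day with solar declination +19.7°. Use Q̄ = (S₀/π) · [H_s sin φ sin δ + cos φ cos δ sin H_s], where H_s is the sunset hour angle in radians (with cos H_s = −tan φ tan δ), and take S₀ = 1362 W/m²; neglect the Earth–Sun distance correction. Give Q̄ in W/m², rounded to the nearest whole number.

The sunset hour angle satisfies cos H_s = −tan φ tan δ = -0.4344, giving H_s = 115.75°. In radians, H_s = 2.0202.
H_s sin φ sin δ = 2.0202 × 0.7716 × 0.3371 = 0.5255.
cos φ cos δ sin H_s = 0.6361 × 0.9415 × 0.9007 = 0.5394.
Q̄ = (1362/π) × (0.5255 + 0.5394) = 433.54 × 1.0649 = 461.68 W/m².

462 W/m²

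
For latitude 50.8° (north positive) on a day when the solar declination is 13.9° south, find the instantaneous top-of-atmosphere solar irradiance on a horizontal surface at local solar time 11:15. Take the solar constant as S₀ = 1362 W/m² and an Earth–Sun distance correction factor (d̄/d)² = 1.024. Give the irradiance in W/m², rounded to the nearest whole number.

Hour angle H = 15° × (11.25 − 12) = -11.25°.
cos θ_z = sin φ sin δ + cos φ cos δ cos H = (0.7749)(-0.2402) + (0.6320)(0.9707)(0.9808) = 0.4156.
Top-of-atmosphere irradiance = S₀ (d̄/d)² cos θ_z = 1362 × 1.024 × 0.4156 = 579.63 W/m².

580 W/m²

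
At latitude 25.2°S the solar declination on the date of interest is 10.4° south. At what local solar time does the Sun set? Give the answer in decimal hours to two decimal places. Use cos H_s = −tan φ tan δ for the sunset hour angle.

18.33 h

−tan φ tan δ = −(-0.4706)(-0.1835) = -0.0864; H_s = arccos(-0.0864) = 94.96°.
Sunset is at 12 + H_s/15 = 12 + 6.331 = 18.331 h local solar time.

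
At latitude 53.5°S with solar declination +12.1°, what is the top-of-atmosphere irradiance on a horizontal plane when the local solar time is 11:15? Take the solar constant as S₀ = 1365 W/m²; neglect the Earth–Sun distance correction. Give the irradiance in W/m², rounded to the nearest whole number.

Hour angle H = 15° × (11.25 − 12) = -11.25°.
cos θ_z = sin(-53.5°) sin(12.1°) + cos(-53.5°) cos(12.1°) cos(-11.25°) = -0.1685 + 0.5704 = 0.4019.
Top-of-atmosphere irradiance = S₀ cos θ_z = 1365 × 0.4019 = 548.59 W/m².

549 W/m²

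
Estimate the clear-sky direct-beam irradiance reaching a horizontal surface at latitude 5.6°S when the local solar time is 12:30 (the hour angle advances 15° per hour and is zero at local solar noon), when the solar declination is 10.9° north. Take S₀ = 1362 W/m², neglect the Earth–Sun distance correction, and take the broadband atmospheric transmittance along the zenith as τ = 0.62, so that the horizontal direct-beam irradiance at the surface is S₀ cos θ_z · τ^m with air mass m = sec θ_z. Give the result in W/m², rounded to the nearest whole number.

Hour angle H = 15° × (12.5 − 12) = 7.50°.
cos θ_z = sin φ sin δ + cos φ cos δ cos H = (-0.0976)(0.1891) + (0.9952)(0.9820)(0.9914) = 0.9504.
Air mass m = 1/cos θ_z = 1/0.9504 = 1.052; τ^m = 0.62^1.052 = 0.6048.
Surface direct beam = 1362 × 0.9504 × 0.6048 = 782.88 W/m².

783 W/m²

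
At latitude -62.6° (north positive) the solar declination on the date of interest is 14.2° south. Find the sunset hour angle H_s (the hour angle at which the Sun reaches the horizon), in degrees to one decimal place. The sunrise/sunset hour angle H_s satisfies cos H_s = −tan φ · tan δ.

119.2°

The sunset hour angle satisfies cos H_s = −tan φ tan δ = -0.4882, giving H_s = 119.22°.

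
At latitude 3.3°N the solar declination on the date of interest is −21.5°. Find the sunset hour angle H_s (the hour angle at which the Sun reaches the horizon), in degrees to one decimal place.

cos H_s = −tan(3.3°) · tan(-21.5°) = 0.0227, so H_s = arccos(0.0227) = 88.70°.

88.7°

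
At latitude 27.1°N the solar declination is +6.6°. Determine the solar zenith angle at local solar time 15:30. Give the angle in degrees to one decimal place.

Hour angle H = 15° × (15.5 − 12) = 52.50°.
cos θ_z = sin(27.1°) sin(6.6°) + cos(27.1°) cos(6.6°) cos(52.50°) = 0.0524 + 0.5383 = 0.5907.
θ_z = arccos(0.5907) = 53.79°.

53.8°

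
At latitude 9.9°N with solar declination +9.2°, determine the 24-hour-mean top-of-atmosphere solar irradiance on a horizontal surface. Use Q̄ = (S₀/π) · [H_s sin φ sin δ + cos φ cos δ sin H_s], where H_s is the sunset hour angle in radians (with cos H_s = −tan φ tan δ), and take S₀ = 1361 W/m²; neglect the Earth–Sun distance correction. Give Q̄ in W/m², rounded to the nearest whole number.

440 W/m²

cos H_s = −tan(9.9°) · tan(9.2°) = -0.0283, so H_s = arccos(-0.0283) = 91.62°. In radians, H_s = 1.5991.
H_s sin φ sin δ = 1.5991 × 0.1719 × 0.1599 = 0.0440.
cos φ cos δ sin H_s = 0.9851 × 0.9871 × 0.9996 = 0.9720.
Q̄ = (1361/π) × (0.0440 + 0.9720) = 433.22 × 1.0160 = 440.15 W/m².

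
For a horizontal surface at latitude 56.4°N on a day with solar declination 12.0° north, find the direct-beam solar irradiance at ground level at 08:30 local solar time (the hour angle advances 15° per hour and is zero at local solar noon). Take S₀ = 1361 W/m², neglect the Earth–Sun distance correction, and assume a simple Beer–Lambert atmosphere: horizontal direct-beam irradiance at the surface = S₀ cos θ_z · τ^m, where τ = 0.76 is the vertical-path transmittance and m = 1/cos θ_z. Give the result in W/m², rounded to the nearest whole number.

Hour angle H = 15° × (8.5 − 12) = -52.50°.
cos θ_z = sin φ sin δ + cos φ cos δ cos H = (0.8329)(0.2079) + (0.5534)(0.9781)(0.6088) = 0.5027.
Air mass m = 1/cos θ_z = 1/0.5027 = 1.989; τ^m = 0.76^1.989 = 0.5793.
Surface direct beam = 1361 × 0.5027 × 0.5793 = 396.34 W/m².

396 W/m²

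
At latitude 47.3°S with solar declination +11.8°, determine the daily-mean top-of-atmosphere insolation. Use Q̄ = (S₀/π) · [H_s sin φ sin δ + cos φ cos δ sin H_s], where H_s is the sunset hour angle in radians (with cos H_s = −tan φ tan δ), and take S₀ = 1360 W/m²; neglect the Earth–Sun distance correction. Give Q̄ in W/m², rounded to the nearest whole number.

193 W/m²

cos H_s = −tan(-47.3°) · tan(11.8°) = 0.2264, so H_s = arccos(0.2264) = 76.91°. In radians, H_s = 1.3423.
H_s sin φ sin δ = 1.3423 × -0.7349 × 0.2045 = -0.2017.
cos φ cos δ sin H_s = 0.6782 × 0.9789 × 0.9740 = 0.6466.
Q̄ = (1360/π) × (-0.2017 + 0.6466) = 432.90 × 0.4449 = 192.60 W/m².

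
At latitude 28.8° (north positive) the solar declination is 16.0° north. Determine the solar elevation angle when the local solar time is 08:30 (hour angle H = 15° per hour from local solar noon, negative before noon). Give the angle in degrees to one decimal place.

Hour angle H = 15° × (8.5 − 12) = -52.50°.
cos θ_z = sin(28.8°) sin(16.0°) + cos(28.8°) cos(16.0°) cos(-52.50°) = 0.1328 + 0.5128 = 0.6456.
θ_z = arccos(0.6456) = 49.79°, so the elevation is 90° − 49.79° = 40.21°.

40.2°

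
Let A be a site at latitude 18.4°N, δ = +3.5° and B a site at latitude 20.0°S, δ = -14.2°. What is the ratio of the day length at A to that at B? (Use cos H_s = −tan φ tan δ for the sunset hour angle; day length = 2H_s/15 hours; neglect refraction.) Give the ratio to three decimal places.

A: H_s = arccos(−tan 18.4° · tan 3.5°) = 91.17°, so 2H_s/15 = 12.1560 h.
B: H_s = arccos(−tan -20.0° · tan -14.2°) = 95.28°, so 2H_s/15 = 12.7040 h.
Ratio A/B = 12.1560 / 12.7040 = 0.9569.

0.957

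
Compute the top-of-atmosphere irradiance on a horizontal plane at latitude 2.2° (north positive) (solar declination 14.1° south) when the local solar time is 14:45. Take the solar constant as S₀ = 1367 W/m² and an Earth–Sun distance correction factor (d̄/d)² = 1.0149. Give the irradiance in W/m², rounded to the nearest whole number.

Hour angle H = 15° × (14.75 − 12) = 41.25°.
cos θ_z = sin(2.2°) sin(-14.1°) + cos(2.2°) cos(-14.1°) cos(41.25°) = -0.0094 + 0.7287 = 0.7193.
Top-of-atmosphere irradiance = S₀ (d̄/d)² cos θ_z = 1367 × 1.0149 × 0.7193 = 997.93 W/m².

998 W/m²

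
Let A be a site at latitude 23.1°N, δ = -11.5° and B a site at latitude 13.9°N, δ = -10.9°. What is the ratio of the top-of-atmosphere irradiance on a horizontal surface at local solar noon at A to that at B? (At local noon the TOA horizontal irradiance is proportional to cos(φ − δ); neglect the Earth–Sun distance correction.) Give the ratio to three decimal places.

0.907

A: cos θ_z = cos(23.1° − (-11.5°)) = 0.8231.
B: cos θ_z = cos(13.9° − (-10.9°)) = 0.9078.
Ratio A/B = 0.8231 / 0.9078 = 0.9067.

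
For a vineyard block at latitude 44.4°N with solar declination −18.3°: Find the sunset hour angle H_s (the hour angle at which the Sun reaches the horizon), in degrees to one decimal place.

71.1°

cos H_s = −tan(44.4°) · tan(-18.3°) = 0.3239, so H_s = arccos(0.3239) = 71.10°.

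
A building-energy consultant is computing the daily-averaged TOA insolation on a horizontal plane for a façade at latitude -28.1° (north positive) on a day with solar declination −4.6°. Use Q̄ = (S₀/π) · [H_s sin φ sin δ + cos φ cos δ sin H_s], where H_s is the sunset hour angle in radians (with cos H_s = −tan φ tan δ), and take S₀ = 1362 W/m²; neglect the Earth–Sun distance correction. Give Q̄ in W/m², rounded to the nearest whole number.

407 W/m²

−tan φ tan δ = −(-0.5340)(-0.0805) = -0.0430; H_s = arccos(-0.0430) = 92.46°. In radians, H_s = 1.6137.
H_s sin φ sin δ = 1.6137 × -0.4710 × -0.0802 = 0.0610.
cos φ cos δ sin H_s = 0.8821 × 0.9968 × 0.9991 = 0.8785.
Q̄ = (1362/π) × (0.0610 + 0.8785) = 433.54 × 0.9395 = 407.31 W/m².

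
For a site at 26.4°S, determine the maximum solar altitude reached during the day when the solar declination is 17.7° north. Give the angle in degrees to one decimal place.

45.9°

At local solar noon the hour angle is zero, so the elevation is 90° − |φ − δ| = 90° − |-26.4° − (17.7°)| = 90° − 44.1° = 45.9°.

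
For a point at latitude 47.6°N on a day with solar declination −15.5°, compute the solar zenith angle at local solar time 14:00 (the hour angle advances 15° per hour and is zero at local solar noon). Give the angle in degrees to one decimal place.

Hour angle H = 15° × (14 − 12) = 30.00°.
cos θ_z = sin(47.6°) sin(-15.5°) + cos(47.6°) cos(-15.5°) cos(30.00°) = -0.1973 + 0.5627 = 0.3654.
θ_z = arccos(0.3654) = 68.57°.

68.6°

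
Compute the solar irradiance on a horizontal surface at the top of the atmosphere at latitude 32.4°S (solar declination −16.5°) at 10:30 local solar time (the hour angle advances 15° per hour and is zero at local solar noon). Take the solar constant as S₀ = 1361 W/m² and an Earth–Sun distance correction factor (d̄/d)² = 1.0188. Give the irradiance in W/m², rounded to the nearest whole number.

1248 W/m²

Hour angle H = 15° × (10.5 − 12) = -22.50°.
cos θ_z = sin φ sin δ + cos φ cos δ cos H = (-0.5358)(-0.2840) + (0.8443)(0.9588)(0.9239) = 0.9001.
Top-of-atmosphere irradiance = S₀ (d̄/d)² cos θ_z = 1361 × 1.0188 × 0.9001 = 1248.07 W/m².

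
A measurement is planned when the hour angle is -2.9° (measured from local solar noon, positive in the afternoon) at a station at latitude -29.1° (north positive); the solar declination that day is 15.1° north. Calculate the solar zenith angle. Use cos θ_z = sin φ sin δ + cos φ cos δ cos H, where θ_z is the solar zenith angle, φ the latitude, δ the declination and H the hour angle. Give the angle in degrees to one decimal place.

cos θ_z = sin(-29.1°) sin(15.1°) + cos(-29.1°) cos(15.1°) cos(-2.90°) = -0.1267 + 0.8425 = 0.7158.
θ_z = arccos(0.7158) = 44.29°.

44.3°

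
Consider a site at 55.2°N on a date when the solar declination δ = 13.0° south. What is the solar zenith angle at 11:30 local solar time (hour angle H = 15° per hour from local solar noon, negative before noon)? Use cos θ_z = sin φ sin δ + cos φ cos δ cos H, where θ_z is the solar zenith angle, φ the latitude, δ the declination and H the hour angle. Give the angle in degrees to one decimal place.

68.5°

Hour angle H = 15° × (11.5 − 12) = -7.50°.
cos θ_z = sin φ sin δ + cos φ cos δ cos H = (0.8211)(-0.2250) + (0.5707)(0.9744)(0.9914) = 0.3666.
θ_z = arccos(0.3666) = 68.49°.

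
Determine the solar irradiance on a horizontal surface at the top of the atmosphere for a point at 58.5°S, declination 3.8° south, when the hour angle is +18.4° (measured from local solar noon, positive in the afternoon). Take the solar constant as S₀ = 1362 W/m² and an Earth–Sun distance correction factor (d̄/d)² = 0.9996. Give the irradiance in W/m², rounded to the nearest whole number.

With φ = -58.5°, δ = -3.8°, H = 18.40°: sin φ sin δ = 0.0565, cos φ cos δ cos H = 0.4947, so cos θ_z = 0.5512.
Top-of-atmosphere irradiance = S₀ (d̄/d)² cos θ_z = 1362 × 0.9996 × 0.5512 = 750.43 W/m².

750 W/m²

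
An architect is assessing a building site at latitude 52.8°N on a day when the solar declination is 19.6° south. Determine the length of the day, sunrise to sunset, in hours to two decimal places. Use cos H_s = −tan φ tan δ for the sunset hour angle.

cos H_s = −tan(52.8°) · tan(-19.6°) = 0.4691, so H_s = arccos(0.4691) = 62.02°.
Day length = 2 H_s / 15° h⁻¹ = 124.04° / 15 = 8.269 h.

8.27 hours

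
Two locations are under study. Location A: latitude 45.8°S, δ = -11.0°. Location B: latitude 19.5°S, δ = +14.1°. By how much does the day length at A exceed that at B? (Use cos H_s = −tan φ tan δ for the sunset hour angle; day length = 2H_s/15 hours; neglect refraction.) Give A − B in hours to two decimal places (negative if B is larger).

A: H_s = arccos(−tan -45.8° · tan -11.0°) = 101.53°, so 2H_s/15 = 13.5373 h.
B: H_s = arccos(−tan -19.5° · tan 14.1°) = 84.90°, so 2H_s/15 = 11.3200 h.
A − B = 13.5373 − 11.3200 = 2.2173 h.

+2.22 h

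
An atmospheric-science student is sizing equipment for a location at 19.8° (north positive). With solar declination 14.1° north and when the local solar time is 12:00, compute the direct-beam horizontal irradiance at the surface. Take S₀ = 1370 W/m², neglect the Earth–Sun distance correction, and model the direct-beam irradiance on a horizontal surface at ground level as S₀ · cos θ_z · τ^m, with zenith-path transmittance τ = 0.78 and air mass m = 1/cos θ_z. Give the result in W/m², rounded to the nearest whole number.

Hour angle H = 15° × (12 − 12) = 0.00°.
cos θ_z = sin φ sin δ + cos φ cos δ cos H = (0.3387)(0.2436) + (0.9409)(0.9699)(1.0000) = 0.9951.
Air mass m = 1/cos θ_z = 1/0.9951 = 1.005; τ^m = 0.78^1.005 = 0.7790.
Surface direct beam = 1370 × 0.9951 × 0.7790 = 1062.00 W/m².

1062 W/m²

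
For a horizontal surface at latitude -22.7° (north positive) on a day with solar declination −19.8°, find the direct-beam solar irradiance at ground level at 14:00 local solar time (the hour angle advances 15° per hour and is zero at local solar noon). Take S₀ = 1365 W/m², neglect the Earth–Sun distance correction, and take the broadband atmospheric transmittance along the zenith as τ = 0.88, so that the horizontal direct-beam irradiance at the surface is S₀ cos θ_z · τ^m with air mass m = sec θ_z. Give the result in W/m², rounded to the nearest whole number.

1042 W/m²

Hour angle H = 15° × (14 − 12) = 30.00°.
cos θ_z = sin φ sin δ + cos φ cos δ cos H = (-0.3859)(-0.3387) + (0.9225)(0.9409)(0.8660) = 0.8824.
Air mass m = 1/cos θ_z = 1/0.8824 = 1.133; τ^m = 0.88^1.133 = 0.8652.
Surface direct beam = 1365 × 0.8824 × 0.8652 = 1042.11 W/m².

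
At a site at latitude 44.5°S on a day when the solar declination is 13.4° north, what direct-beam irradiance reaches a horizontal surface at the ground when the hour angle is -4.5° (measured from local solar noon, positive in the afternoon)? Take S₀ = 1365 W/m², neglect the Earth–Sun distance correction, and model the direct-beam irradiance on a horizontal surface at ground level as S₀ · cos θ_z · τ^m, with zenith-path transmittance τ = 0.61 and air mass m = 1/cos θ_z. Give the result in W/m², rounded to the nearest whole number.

284 W/m²

With φ = -44.5°, δ = 13.4°, H = -4.50°: sin φ sin δ = -0.1624, cos φ cos δ cos H = 0.6917, so cos θ_z = 0.5293.
Air mass m = 1/cos θ_z = 1/0.5293 = 1.889; τ^m = 0.61^1.889 = 0.3931.
Surface direct beam = 1365 × 0.5293 × 0.3931 = 284.01 W/m².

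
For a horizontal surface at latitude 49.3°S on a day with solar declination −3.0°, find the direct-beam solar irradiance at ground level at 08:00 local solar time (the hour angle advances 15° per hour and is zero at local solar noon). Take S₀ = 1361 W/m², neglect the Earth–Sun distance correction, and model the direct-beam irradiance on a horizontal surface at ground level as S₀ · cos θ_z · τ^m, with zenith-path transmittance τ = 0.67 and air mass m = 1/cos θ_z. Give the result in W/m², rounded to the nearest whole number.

166 W/m²

Hour angle H = 15° × (8 − 12) = -60.00°.
cos θ_z = sin φ sin δ + cos φ cos δ cos H = (-0.7581)(-0.0523) + (0.6521)(0.9986)(0.5000) = 0.3652.
Air mass m = 1/cos θ_z = 1/0.3652 = 2.738; τ^m = 0.67^2.738 = 0.3340.
Surface direct beam = 1361 × 0.3652 × 0.3340 = 166.01 W/m².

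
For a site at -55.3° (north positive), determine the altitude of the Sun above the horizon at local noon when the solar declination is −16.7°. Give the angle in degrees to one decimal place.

51.4°

At local solar noon the hour angle is zero, so the elevation is 90° − |φ − δ| = 90° − |-55.3° − (-16.7°)| = 90° − 38.6° = 51.4°.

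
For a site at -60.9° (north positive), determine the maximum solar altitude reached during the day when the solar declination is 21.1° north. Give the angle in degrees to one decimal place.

8.0°

At local solar noon the hour angle is zero, so the elevation is 90° − |φ − δ| = 90° − |-60.9° − (21.1°)| = 90° − 82.0° = 8.0°.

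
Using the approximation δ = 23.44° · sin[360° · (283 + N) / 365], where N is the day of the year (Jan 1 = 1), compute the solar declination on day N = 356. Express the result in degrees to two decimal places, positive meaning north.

-23.44°

360 × (283 + 356) / 365 = 630.247°; sin(630.247°) = -1.0000.
δ = 23.44 × -1.0000 = -23.440° ≈ -23.44°.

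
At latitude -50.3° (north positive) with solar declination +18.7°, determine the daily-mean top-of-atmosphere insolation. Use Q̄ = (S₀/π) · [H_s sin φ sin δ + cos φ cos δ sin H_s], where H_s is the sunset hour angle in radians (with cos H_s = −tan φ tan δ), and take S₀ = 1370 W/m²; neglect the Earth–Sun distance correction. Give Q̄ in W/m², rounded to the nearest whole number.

cos H_s = −tan(-50.3°) · tan(18.7°) = 0.4077, so H_s = arccos(0.4077) = 65.94°. In radians, H_s = 1.1509.
H_s sin φ sin δ = 1.1509 × -0.7694 × 0.3206 = -0.2839.
cos φ cos δ sin H_s = 0.6388 × 0.9472 × 0.9131 = 0.5525.
Q̄ = (1370/π) × (-0.2839 + 0.5525) = 436.08 × 0.2686 = 117.13 W/m².

117 W/m²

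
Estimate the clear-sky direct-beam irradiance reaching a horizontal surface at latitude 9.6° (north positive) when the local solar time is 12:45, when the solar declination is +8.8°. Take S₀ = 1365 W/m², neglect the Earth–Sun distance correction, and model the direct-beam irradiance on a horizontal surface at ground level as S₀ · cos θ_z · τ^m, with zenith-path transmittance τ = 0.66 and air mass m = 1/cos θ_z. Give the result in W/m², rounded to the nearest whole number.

877 W/m²

Hour angle H = 15° × (12.75 − 12) = 11.25°.
cos θ_z = sin(9.6°) sin(8.8°) + cos(9.6°) cos(8.8°) cos(11.25°) = 0.0255 + 0.9557 = 0.9812.
Air mass m = 1/cos θ_z = 1/0.9812 = 1.019; τ^m = 0.66^1.019 = 0.6548.
Surface direct beam = 1365 × 0.9812 × 0.6548 = 877.00 W/m².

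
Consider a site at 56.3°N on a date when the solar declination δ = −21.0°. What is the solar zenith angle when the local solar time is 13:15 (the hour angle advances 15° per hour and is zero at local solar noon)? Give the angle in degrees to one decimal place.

78.9°

Hour angle H = 15° × (13.25 − 12) = 18.75°.
cos θ_z = sin φ sin δ + cos φ cos δ cos H = (0.8320)(-0.3584) + (0.5548)(0.9336)(0.9469) = 0.1923.
θ_z = arccos(0.1923) = 78.91°.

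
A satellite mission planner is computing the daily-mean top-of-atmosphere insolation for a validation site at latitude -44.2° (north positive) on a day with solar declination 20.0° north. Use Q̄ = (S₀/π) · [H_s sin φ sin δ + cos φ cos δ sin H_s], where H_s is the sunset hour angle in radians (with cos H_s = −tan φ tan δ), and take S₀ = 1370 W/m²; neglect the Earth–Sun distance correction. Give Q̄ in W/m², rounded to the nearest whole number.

The sunset hour angle satisfies cos H_s = −tan φ tan δ = 0.3539, giving H_s = 69.27°. In radians, H_s = 1.2090.
H_s sin φ sin δ = 1.2090 × -0.6972 × 0.3420 = -0.2883.
cos φ cos δ sin H_s = 0.7169 × 0.9397 × 0.9353 = 0.6301.
Q̄ = (1370/π) × (-0.2883 + 0.6301) = 436.08 × 0.3418 = 149.05 W/m².

149 W/m²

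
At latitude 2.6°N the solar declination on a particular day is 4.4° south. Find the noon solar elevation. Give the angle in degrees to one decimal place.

At local solar noon the hour angle is zero, so the elevation is 90° − |φ − δ| = 90° − |2.6° − (-4.4°)| = 90° − 7.0° = 83.0°.

83.0°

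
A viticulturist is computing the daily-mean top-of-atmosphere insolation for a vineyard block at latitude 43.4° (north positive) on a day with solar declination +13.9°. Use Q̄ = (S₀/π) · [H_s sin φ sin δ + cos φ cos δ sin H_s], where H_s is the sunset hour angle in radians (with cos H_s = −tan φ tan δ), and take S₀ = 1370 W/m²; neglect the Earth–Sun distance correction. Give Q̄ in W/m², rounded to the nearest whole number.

The sunset hour angle satisfies cos H_s = −tan φ tan δ = -0.2340, giving H_s = 103.53°. In radians, H_s = 1.8069.
H_s sin φ sin δ = 1.8069 × 0.6871 × 0.2402 = 0.2982.
cos φ cos δ sin H_s = 0.7266 × 0.9707 × 0.9723 = 0.6858.
Q̄ = (1370/π) × (0.2982 + 0.6858) = 436.08 × 0.9840 = 429.10 W/m².

429 W/m²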